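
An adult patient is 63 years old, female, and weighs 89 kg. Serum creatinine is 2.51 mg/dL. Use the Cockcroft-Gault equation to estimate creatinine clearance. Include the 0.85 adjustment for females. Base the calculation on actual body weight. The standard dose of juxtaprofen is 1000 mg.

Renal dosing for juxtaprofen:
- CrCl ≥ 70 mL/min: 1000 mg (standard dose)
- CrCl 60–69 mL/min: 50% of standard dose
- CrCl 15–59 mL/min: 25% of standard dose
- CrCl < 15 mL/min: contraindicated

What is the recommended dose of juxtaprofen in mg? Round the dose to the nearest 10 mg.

250 mg

CrCl = (140 − 63) × 89 / (72 × 2.51) × 0.85 = 6853.0 / 180.72 × 0.85 ≈ 32.2 mL/min
CrCl ≈ 32 mL/min → bracket 15–59 mL/min.
25% of 1000 mg = 250 mg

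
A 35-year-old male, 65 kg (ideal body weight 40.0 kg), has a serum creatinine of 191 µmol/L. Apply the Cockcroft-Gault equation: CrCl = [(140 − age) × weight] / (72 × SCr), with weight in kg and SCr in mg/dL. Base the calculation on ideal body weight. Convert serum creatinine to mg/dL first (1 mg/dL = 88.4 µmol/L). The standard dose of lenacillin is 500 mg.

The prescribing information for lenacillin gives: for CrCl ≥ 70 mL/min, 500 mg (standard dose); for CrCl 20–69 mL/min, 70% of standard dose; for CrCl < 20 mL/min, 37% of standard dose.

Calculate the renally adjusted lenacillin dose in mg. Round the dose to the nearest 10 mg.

SCr = 191 / 88.4 = 2.161 mg/dL
CrCl = (140 − 35) × 40 / (72 × 2.161) = 4200.0 / 155.59 ≈ 27.0 mL/min
CrCl ≈ 27 mL/min → bracket 20–69 mL/min.
70% of 500 mg = 350 mg

350 mg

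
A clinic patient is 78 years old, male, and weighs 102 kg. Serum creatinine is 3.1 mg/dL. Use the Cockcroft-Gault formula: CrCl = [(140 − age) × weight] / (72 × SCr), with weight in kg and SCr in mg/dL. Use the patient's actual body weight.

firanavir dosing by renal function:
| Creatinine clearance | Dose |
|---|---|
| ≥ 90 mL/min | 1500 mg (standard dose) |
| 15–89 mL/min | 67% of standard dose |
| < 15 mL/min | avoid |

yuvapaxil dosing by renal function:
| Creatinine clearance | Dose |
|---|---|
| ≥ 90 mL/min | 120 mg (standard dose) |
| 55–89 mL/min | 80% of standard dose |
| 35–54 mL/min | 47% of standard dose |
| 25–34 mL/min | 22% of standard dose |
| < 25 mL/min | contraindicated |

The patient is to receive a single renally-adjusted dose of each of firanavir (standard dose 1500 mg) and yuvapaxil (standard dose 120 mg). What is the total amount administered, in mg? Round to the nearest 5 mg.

1030 mg

CrCl = (140 − 78) × 102 / (72 × 3.1) = 6324.0 / 223.20 ≈ 28.3 mL/min
CrCl ≈ 28 mL/min.
firanavir: 15–89 mL/min → 67% of 1500 mg = 1005 mg.
yuvapaxil: 25–34 mL/min → 22% of 120 mg = 26.4 mg.
Total = 1005 + 26.4 = 1031.4 mg.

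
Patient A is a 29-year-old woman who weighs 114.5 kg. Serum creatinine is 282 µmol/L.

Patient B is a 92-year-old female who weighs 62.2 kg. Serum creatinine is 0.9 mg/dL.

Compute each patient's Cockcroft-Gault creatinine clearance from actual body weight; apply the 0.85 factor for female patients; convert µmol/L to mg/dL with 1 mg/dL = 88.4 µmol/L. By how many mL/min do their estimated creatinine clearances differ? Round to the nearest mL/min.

8 mL/min

Patient A: SCr = 282 / 88.4 = 3.19 mg/dL
Patient A: CrCl = (140 − 29) × 114.5 / (72 × 3.19) × 0.85 = 12709.5 / 229.68 × 0.85 ≈ 47.0 mL/min
Patient B: CrCl = (140 − 92) × 62.2 / (72 × 0.9) × 0.85 = 2985.6 / 64.80 × 0.85 ≈ 39.2 mL/min
|47.0 − 39.2| = 7.8 mL/min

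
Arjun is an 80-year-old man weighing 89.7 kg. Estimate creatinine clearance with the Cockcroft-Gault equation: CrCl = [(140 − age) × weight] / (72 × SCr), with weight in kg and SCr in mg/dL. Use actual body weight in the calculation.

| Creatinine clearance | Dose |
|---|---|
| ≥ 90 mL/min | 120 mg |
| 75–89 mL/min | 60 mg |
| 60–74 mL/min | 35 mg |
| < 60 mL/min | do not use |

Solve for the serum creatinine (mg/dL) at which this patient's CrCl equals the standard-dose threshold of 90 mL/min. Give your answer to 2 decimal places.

0.83 mg/dL

Standard dose requires CrCl ≥ 90 mL/min.
Set (140 − 80) × 89.7 / (72 × SCr) = 90
SCr = (140 − 80) × 89.7 / (72 × 90) = 0.831 mg/dL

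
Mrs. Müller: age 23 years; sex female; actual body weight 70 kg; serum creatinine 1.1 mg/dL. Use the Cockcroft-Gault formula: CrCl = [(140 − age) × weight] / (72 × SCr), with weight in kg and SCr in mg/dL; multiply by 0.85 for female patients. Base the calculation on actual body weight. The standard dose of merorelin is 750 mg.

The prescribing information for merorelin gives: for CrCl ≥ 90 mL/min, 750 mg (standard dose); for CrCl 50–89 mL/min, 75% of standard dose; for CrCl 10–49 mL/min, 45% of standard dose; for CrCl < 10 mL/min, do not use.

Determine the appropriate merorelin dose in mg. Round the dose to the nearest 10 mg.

CrCl = (140 − 23) × 70 / (72 × 1.1) × 0.85 = 8190.0 / 79.20 × 0.85 ≈ 87.9 mL/min
CrCl ≈ 88 mL/min → bracket 50–89 mL/min.
75% of 750 mg = 562.5 mg → 560 mg

560 mg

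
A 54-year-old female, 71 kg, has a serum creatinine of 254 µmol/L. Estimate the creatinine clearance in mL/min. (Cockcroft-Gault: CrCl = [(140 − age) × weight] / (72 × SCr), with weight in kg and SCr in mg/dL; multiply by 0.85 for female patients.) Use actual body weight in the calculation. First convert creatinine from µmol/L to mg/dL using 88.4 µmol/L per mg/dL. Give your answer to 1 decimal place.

25.1 mL/min

SCr = 254 / 88.4 = 2.873 mg/dL
CrCl = (140 − 54) × 71 / (72 × 2.873) × 0.85 = 6106.0 / 206.86 × 0.85 ≈ 25.1 mL/min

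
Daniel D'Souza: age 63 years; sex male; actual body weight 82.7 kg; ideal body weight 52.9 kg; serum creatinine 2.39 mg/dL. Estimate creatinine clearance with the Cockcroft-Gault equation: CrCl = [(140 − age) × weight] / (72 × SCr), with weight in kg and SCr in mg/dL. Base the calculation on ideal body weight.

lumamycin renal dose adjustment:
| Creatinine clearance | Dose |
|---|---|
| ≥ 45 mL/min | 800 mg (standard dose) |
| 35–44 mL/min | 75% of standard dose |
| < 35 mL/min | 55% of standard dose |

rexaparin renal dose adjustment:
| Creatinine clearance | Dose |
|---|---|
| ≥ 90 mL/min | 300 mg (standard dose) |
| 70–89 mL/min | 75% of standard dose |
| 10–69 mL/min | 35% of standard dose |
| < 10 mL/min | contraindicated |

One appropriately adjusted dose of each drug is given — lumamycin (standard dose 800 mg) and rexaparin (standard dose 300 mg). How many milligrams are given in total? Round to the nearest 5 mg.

CrCl = (140 − 63) × 52.9 / (72 × 2.39) = 4073.3 / 172.08 ≈ 23.7 mL/min
CrCl ≈ 24 mL/min.
lumamycin: < 35 mL/min → 55% of 800 mg = 440 mg.
rexaparin: 10–69 mL/min → 35% of 300 mg = 105 mg.
Total = 440 + 105 = 545 mg.

545 mg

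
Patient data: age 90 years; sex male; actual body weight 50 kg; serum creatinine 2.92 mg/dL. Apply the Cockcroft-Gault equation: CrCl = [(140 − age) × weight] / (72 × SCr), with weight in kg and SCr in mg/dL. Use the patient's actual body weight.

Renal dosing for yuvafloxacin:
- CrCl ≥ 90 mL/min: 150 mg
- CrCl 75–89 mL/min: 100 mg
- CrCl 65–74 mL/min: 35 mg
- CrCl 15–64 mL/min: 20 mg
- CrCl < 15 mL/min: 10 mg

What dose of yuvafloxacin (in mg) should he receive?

CrCl = (140 − 90) × 50 / (72 × 2.92) = 2500.0 / 210.24 ≈ 11.9 mL/min
CrCl ≈ 12 mL/min → bracket < 15 mL/min.
Dose for this bracket: 10 mg.

10 mg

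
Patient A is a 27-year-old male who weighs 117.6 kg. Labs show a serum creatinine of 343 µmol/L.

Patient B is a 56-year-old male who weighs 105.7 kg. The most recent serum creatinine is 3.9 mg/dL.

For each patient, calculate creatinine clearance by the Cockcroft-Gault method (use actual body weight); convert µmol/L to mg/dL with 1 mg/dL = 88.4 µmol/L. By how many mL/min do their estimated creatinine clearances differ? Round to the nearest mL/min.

16 mL/min

Patient A: SCr = 343 / 88.4 = 3.88 mg/dL
Patient A: CrCl = (140 − 27) × 117.6 / (72 × 3.88) = 13288.8 / 279.36 ≈ 47.6 mL/min
Patient B: CrCl = (140 − 56) × 105.7 / (72 × 3.9) = 8878.8 / 280.80 ≈ 31.6 mL/min
|47.6 − 31.6| = 16.0 mL/min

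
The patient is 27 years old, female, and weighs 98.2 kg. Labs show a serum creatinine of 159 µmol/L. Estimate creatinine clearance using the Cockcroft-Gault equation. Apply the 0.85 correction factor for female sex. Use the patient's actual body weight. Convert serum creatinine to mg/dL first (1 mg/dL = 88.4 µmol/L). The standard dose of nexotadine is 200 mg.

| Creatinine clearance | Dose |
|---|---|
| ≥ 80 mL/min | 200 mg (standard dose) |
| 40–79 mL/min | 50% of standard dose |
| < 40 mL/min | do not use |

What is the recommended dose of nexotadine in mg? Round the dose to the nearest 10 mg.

SCr = 159 / 88.4 = 1.799 mg/dL
CrCl = (140 − 27) × 98.2 / (72 × 1.799) × 0.85 = 11096.6 / 129.53 × 0.85 ≈ 72.8 mL/min
CrCl ≈ 73 mL/min → bracket 40–79 mL/min.
50% of 200 mg = 100 mg

100 mg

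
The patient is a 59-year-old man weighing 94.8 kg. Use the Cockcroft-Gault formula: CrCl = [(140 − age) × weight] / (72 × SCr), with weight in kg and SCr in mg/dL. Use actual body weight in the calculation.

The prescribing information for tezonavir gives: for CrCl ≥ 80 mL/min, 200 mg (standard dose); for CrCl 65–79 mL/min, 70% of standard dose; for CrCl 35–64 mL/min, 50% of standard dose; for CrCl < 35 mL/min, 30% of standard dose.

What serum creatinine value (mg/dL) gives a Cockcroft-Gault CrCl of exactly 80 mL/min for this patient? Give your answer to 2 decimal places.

Standard dose requires CrCl ≥ 80 mL/min.
Set (140 − 59) × 94.8 / (72 × SCr) = 80
SCr = (140 − 59) × 94.8 / (72 × 80) = 1.333 mg/dL

1.33 mg/dL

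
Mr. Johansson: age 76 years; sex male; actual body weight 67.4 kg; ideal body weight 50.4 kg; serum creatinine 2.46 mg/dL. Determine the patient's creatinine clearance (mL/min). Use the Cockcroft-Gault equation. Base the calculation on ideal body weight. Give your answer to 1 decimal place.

18.2 mL/min

CrCl = (140 − 76) × 50.4 / (72 × 2.46) = 3225.6 / 177.12 ≈ 18.2 mL/min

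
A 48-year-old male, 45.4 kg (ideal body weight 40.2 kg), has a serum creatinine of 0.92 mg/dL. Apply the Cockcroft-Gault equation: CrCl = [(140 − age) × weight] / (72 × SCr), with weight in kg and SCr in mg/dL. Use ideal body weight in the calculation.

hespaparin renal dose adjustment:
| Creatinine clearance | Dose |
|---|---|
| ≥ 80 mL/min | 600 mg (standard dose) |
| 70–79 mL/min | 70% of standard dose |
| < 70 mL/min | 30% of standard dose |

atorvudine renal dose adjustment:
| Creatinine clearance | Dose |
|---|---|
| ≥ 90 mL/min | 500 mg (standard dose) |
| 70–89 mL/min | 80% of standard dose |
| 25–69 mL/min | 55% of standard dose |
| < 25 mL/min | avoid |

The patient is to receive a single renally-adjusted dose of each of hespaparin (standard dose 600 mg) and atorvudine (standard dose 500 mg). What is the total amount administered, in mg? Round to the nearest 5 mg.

CrCl = (140 − 48) × 40.2 / (72 × 0.92) = 3698.4 / 66.24 ≈ 55.8 mL/min
CrCl ≈ 56 mL/min.
hespaparin: < 70 mL/min → 30% of 600 mg = 180 mg.
atorvudine: 25–69 mL/min → 55% of 500 mg = 275 mg.
Total = 180 + 275 = 455 mg.

455 mg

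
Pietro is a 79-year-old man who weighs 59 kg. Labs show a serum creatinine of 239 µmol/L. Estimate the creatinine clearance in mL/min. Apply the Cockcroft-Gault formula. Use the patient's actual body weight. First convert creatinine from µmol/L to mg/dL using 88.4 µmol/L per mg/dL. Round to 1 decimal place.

SCr = 239 / 88.4 = 2.704 mg/dL
CrCl = (140 − 79) × 59 / (72 × 2.704) = 3599.0 / 194.69 ≈ 18.5 mL/min

18.5 mL/min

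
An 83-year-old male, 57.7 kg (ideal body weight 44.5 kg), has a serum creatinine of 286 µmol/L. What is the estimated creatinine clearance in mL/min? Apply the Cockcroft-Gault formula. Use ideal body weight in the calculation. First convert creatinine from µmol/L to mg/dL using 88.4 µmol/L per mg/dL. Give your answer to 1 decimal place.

10.9 mL/min

SCr = 286 / 88.4 = 3.235 mg/dL
CrCl = (140 − 83) × 44.5 / (72 × 3.235) = 2536.5 / 232.92 ≈ 10.9 mL/min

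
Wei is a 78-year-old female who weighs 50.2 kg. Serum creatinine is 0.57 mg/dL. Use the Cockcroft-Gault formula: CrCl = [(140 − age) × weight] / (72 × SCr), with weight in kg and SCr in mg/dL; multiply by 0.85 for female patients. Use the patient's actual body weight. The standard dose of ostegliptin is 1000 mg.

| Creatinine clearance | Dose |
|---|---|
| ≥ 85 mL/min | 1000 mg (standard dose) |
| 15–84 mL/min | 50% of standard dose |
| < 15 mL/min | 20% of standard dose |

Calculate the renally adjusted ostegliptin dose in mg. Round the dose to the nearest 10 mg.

500 mg

CrCl = (140 − 78) × 50.2 / (72 × 0.57) × 0.85 = 3112.4 / 41.04 × 0.85 ≈ 64.5 mL/min
CrCl ≈ 64 mL/min → bracket 15–84 mL/min.
50% of 1000 mg = 500 mg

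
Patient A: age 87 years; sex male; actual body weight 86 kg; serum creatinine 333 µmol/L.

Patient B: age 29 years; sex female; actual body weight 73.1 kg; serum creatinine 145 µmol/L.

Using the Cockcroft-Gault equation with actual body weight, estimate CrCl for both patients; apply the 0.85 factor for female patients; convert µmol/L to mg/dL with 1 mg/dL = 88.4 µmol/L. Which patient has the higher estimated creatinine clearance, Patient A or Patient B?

Patient A: SCr = 333 / 88.4 = 3.767 mg/dL
Patient A: CrCl = (140 − 87) × 86 / (72 × 3.767) = 4558.0 / 271.22 ≈ 16.8 mL/min
Patient B: SCr = 145 / 88.4 = 1.64 mg/dL
Patient B: CrCl = (140 − 29) × 73.1 / (72 × 1.64) × 0.85 = 8114.1 / 118.08 × 0.85 ≈ 58.4 mL/min
16.8 vs 58.4 mL/min → Patient B is higher.

Patient B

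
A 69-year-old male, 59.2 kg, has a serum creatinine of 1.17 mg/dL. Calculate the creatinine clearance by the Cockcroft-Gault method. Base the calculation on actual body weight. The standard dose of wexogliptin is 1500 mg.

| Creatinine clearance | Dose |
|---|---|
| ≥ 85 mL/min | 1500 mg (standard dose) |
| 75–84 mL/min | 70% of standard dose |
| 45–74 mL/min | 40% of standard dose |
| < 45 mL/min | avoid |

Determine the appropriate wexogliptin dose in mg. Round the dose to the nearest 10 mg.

600 mg

CrCl = (140 − 69) × 59.2 / (72 × 1.17) = 4203.2 / 84.24 ≈ 49.9 mL/min
CrCl ≈ 50 mL/min → bracket 45–74 mL/min.
40% of 1500 mg = 600 mg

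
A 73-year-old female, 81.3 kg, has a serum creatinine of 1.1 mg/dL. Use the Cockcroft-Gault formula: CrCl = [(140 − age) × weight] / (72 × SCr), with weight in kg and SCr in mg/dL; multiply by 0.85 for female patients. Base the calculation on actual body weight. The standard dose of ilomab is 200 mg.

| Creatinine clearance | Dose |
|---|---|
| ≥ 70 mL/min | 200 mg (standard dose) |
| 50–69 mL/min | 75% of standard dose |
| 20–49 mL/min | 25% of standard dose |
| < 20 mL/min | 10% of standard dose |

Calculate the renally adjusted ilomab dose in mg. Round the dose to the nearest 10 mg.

150 mg

CrCl = (140 − 73) × 81.3 / (72 × 1.1) × 0.85 = 5447.1 / 79.20 × 0.85 ≈ 58.5 mL/min
CrCl ≈ 58 mL/min → bracket 50–69 mL/min.
75% of 200 mg = 150 mg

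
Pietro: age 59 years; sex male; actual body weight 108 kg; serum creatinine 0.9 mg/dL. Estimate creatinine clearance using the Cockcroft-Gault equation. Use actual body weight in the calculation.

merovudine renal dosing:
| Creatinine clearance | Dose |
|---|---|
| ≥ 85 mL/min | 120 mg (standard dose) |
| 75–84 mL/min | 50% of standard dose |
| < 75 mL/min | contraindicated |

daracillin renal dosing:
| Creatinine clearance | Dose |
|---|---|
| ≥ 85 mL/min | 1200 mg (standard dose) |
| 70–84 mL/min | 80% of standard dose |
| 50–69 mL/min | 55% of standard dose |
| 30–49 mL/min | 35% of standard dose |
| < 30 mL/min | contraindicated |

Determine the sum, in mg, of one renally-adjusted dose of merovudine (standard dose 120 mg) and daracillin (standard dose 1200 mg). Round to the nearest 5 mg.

1320 mg

CrCl = (140 − 59) × 108 / (72 × 0.9) = 8748.0 / 64.80 ≈ 135.0 mL/min
CrCl ≈ 135 mL/min.
merovudine: ≥ 85 mL/min → 100% of 120 mg = 120 mg.
daracillin: ≥ 85 mL/min → 100% of 1200 mg = 1200 mg.
Total = 120 + 1200 = 1320 mg.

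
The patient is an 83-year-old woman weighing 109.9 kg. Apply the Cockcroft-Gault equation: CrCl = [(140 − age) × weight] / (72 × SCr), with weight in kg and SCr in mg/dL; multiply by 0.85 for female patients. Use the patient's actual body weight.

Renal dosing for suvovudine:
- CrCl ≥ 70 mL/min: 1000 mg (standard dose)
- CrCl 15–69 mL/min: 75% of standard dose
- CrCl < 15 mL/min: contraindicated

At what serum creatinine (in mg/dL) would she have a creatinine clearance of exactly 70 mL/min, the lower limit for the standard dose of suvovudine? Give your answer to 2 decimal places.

1.06 mg/dL

Standard dose requires CrCl ≥ 70 mL/min.
Set (140 − 83) × 109.9 × 0.85 / (72 × SCr) = 70
SCr = (140 − 83) × 109.9 × 0.85 / (72 × 70) = 1.056 mg/dL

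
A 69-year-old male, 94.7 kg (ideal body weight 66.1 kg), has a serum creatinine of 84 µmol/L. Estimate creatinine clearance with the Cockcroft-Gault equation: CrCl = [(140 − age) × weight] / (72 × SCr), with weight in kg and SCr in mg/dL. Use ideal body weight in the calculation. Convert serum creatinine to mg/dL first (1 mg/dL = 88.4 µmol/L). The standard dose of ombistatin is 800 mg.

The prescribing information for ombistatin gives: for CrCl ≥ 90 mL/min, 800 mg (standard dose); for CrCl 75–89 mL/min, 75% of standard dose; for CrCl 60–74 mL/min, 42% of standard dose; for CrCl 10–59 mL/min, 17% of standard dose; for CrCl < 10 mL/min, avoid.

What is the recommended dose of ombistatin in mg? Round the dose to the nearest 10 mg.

340 mg

SCr = 84 / 88.4 = 0.95 mg/dL
CrCl = (140 − 69) × 66.1 / (72 × 0.95) = 4693.1 / 68.40 ≈ 68.6 mL/min
CrCl ≈ 69 mL/min → bracket 60–74 mL/min.
42% of 800 mg = 336 mg → 340 mg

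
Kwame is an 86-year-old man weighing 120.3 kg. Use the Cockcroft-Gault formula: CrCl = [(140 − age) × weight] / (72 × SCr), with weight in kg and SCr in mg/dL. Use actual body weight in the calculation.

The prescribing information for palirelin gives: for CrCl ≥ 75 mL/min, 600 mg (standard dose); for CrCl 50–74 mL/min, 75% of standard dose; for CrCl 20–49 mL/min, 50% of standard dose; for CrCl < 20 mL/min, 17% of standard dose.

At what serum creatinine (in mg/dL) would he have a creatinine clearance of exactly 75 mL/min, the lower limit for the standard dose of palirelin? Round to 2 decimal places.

Standard dose requires CrCl ≥ 75 mL/min.
Set (140 − 86) × 120.3 / (72 × SCr) = 75
SCr = (140 − 86) × 120.3 / (72 × 75) = 1.203 mg/dL

1.20 mg/dL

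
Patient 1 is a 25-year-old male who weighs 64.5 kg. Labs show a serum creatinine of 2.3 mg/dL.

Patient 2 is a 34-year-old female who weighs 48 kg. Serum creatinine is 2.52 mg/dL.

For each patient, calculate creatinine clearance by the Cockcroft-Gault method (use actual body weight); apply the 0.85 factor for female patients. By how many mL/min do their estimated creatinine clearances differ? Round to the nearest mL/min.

Patient 1: CrCl = (140 − 25) × 64.5 / (72 × 2.3) = 7417.5 / 165.60 ≈ 44.8 mL/min
Patient 2: CrCl = (140 − 34) × 48 / (72 × 2.52) × 0.85 = 5088.0 / 181.44 × 0.85 ≈ 23.8 mL/min
|44.8 − 23.8| = 21.0 mL/min

21 mL/min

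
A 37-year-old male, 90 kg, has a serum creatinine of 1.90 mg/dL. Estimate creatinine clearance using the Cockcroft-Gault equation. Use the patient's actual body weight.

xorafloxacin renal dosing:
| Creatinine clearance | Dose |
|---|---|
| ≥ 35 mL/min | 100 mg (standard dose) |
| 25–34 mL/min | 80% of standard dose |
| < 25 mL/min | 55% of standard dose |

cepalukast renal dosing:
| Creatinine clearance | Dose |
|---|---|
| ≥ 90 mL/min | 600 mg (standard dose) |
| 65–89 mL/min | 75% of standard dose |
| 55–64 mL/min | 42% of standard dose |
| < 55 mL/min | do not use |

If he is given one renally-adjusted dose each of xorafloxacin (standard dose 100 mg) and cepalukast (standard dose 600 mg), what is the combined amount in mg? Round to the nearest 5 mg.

CrCl = (140 − 37) × 90 / (72 × 1.9) = 9270.0 / 136.80 ≈ 67.8 mL/min
CrCl ≈ 68 mL/min.
xorafloxacin: ≥ 35 mL/min → 100% of 100 mg = 100 mg.
cepalukast: 65–89 mL/min → 75% of 600 mg = 450 mg.
Total = 100 + 450 = 550 mg.

550 mg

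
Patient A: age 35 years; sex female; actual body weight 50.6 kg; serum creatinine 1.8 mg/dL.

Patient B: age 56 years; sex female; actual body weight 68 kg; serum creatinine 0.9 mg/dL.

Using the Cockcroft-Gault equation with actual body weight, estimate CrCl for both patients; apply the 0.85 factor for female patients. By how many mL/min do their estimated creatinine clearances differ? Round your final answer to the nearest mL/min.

40 mL/min

Patient A: CrCl = (140 − 35) × 50.6 / (72 × 1.8) × 0.85 = 5313.0 / 129.60 × 0.85 ≈ 34.8 mL/min
Patient B: CrCl = (140 − 56) × 68 / (72 × 0.9) × 0.85 = 5712.0 / 64.80 × 0.85 ≈ 74.9 mL/min
|34.8 − 74.9| = 40.1 mL/min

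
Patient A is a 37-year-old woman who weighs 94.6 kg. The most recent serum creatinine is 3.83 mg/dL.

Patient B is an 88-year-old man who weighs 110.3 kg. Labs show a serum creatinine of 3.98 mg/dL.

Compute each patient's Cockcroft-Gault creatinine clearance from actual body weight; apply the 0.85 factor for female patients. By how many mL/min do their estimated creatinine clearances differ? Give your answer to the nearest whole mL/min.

Patient A: CrCl = (140 − 37) × 94.6 / (72 × 3.83) × 0.85 = 9743.8 / 275.76 × 0.85 ≈ 30.0 mL/min
Patient B: CrCl = (140 − 88) × 110.3 / (72 × 3.98) = 5735.6 / 286.56 ≈ 20.0 mL/min
|30.0 − 20.0| = 10.0 mL/min

10 mL/min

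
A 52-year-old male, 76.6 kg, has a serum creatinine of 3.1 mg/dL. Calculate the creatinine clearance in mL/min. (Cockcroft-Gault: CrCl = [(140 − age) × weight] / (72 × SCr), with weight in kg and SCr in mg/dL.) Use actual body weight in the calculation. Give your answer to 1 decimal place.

30.2 mL/min

CrCl = (140 − 52) × 76.6 / (72 × 3.1) = 6740.8 / 223.20 ≈ 30.2 mL/min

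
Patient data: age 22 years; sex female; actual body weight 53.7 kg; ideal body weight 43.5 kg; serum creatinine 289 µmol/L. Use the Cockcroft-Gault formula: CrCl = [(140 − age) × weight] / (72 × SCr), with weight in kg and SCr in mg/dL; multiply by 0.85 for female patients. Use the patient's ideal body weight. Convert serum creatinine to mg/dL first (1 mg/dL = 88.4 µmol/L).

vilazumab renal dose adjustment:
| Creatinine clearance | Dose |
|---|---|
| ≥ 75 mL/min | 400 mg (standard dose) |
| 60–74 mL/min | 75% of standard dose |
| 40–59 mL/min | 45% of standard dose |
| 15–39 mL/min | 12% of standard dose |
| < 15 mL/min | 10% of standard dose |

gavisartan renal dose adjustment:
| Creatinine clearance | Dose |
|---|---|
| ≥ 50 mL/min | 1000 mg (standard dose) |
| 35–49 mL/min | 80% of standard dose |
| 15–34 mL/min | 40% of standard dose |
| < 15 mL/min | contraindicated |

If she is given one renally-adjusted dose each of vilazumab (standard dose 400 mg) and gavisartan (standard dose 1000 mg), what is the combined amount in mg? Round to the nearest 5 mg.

SCr = 289 / 88.4 = 3.269 mg/dL
CrCl = (140 − 22) × 43.5 / (72 × 3.269) × 0.85 = 5133.0 / 235.37 × 0.85 ≈ 18.5 mL/min
CrCl ≈ 19 mL/min.
vilazumab: 15–39 mL/min → 12% of 400 mg = 48 mg.
gavisartan: 15–34 mL/min → 40% of 1000 mg = 400 mg.
Total = 48 + 400 = 448 mg.

450 mg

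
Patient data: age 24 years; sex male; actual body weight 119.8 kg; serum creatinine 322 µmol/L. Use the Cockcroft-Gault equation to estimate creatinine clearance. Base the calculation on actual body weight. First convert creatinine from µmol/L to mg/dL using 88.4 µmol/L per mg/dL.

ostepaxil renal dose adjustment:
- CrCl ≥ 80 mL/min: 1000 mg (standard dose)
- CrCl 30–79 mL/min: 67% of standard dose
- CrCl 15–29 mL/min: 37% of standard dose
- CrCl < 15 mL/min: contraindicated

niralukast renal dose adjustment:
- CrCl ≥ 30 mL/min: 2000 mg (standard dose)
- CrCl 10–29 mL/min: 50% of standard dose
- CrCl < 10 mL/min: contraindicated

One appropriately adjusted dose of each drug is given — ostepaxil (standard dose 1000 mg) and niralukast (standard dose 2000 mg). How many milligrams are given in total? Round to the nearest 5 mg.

2670 mg

SCr = 322 / 88.4 = 3.643 mg/dL
CrCl = (140 − 24) × 119.8 / (72 × 3.643) = 13896.8 / 262.30 ≈ 53.0 mL/min
CrCl ≈ 53 mL/min.
ostepaxil: 30–79 mL/min → 67% of 1000 mg = 670 mg.
niralukast: ≥ 30 mL/min → 100% of 2000 mg = 2000 mg.
Total = 670 + 2000 = 2670 mg.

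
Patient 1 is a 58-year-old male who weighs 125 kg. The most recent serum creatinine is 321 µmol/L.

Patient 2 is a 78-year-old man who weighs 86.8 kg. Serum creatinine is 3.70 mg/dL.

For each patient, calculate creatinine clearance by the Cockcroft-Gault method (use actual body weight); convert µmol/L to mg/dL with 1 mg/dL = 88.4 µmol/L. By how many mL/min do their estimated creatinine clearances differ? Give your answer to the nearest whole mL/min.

Patient 1: SCr = 321 / 88.4 = 3.631 mg/dL
Patient 1: CrCl = (140 − 58) × 125 / (72 × 3.631) = 10250.0 / 261.43 ≈ 39.2 mL/min
Patient 2: CrCl = (140 − 78) × 86.8 / (72 × 3.7) = 5381.6 / 266.40 ≈ 20.2 mL/min
|39.2 − 20.2| = 19.0 mL/min

19 mL/min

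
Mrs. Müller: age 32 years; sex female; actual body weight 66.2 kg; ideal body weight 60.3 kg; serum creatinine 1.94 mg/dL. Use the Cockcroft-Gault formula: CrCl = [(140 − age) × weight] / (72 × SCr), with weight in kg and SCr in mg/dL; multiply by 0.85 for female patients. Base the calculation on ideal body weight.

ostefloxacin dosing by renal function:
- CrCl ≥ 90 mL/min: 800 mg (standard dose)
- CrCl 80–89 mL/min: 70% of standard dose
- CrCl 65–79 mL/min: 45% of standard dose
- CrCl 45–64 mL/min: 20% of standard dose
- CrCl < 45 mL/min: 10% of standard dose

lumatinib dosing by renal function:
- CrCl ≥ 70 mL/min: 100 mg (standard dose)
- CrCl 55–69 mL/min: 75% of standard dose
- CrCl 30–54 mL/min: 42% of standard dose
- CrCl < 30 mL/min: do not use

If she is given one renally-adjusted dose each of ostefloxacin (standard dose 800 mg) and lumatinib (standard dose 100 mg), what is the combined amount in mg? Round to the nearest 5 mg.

120 mg

CrCl = (140 − 32) × 60.3 / (72 × 1.94) × 0.85 = 6512.4 / 139.68 × 0.85 ≈ 39.6 mL/min
CrCl ≈ 40 mL/min.
ostefloxacin: < 45 mL/min → 10% of 800 mg = 80 mg.
lumatinib: 30–54 mL/min → 42% of 100 mg = 42 mg.
Total = 80 + 42 = 122 mg.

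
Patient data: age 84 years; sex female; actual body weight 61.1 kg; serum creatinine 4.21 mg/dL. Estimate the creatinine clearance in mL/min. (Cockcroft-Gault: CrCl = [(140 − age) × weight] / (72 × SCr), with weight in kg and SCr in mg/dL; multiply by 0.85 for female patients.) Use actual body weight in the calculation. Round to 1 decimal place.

9.6 mL/min

CrCl = (140 − 84) × 61.1 / (72 × 4.21) × 0.85 = 3421.6 / 303.12 × 0.85 ≈ 9.6 mL/min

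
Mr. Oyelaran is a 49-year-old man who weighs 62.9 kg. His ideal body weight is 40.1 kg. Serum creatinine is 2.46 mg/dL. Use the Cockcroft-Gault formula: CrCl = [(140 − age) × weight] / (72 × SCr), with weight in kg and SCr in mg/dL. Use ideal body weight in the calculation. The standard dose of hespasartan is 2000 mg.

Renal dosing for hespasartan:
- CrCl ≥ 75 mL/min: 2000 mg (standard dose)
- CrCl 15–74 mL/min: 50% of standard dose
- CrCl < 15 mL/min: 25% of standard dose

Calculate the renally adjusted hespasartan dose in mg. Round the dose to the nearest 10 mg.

1000 mg

CrCl = (140 − 49) × 40.1 / (72 × 2.46) = 3649.1 / 177.12 ≈ 20.6 mL/min
CrCl ≈ 21 mL/min → bracket 15–74 mL/min.
50% of 2000 mg = 1000 mg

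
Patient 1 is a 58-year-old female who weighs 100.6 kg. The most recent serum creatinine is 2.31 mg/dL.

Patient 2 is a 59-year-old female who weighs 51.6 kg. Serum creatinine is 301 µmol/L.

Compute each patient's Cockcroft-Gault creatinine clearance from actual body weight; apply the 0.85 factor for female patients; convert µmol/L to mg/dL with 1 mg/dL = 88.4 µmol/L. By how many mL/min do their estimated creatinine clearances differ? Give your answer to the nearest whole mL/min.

28 mL/min

Patient 1: CrCl = (140 − 58) × 100.6 / (72 × 2.31) × 0.85 = 8249.2 / 166.32 × 0.85 ≈ 42.2 mL/min
Patient 2: SCr = 301 / 88.4 = 3.405 mg/dL
Patient 2: CrCl = (140 − 59) × 51.6 / (72 × 3.405) × 0.85 = 4179.6 / 245.16 × 0.85 ≈ 14.5 mL/min
|42.2 − 14.5| = 27.7 mL/min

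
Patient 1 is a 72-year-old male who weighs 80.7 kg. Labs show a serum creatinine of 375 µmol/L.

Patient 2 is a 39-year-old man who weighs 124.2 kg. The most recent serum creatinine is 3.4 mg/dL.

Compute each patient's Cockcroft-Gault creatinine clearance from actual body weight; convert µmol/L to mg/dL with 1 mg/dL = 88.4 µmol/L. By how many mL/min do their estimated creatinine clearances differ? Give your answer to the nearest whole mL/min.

Patient 1: SCr = 375 / 88.4 = 4.242 mg/dL
Patient 1: CrCl = (140 − 72) × 80.7 / (72 × 4.242) = 5487.6 / 305.42 ≈ 18.0 mL/min
Patient 2: CrCl = (140 − 39) × 124.2 / (72 × 3.4) = 12544.2 / 244.80 ≈ 51.2 mL/min
|18.0 − 51.2| = 33.2 mL/min

33 mL/min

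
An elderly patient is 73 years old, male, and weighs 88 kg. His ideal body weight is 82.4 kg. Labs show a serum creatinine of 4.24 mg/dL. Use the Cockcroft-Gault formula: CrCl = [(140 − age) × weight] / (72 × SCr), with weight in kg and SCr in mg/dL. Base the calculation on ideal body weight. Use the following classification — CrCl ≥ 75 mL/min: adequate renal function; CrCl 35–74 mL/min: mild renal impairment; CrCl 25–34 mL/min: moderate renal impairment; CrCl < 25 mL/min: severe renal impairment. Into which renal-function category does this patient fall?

severe renal impairment

CrCl = (140 − 73) × 82.4 / (72 × 4.24) = 5520.8 / 305.28 ≈ 18.1 mL/min
18 mL/min falls in the 'severe renal impairment' range.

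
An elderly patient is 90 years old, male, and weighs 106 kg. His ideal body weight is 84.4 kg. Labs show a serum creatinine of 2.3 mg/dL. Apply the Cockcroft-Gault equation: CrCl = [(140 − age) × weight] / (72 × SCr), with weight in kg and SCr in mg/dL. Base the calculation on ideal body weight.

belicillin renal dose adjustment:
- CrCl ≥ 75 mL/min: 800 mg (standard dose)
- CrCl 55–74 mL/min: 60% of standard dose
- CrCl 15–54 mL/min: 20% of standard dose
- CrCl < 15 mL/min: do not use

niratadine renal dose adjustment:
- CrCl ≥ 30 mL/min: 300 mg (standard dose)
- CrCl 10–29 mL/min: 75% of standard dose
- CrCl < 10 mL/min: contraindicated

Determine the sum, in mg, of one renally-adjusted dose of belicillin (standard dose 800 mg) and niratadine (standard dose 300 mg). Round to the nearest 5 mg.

385 mg

CrCl = (140 − 90) × 84.4 / (72 × 2.3) = 4220.0 / 165.60 ≈ 25.5 mL/min
CrCl ≈ 25 mL/min.
belicillin: 15–54 mL/min → 20% of 800 mg = 160 mg.
niratadine: 10–29 mL/min → 75% of 300 mg = 225 mg.
Total = 160 + 225 = 385 mg.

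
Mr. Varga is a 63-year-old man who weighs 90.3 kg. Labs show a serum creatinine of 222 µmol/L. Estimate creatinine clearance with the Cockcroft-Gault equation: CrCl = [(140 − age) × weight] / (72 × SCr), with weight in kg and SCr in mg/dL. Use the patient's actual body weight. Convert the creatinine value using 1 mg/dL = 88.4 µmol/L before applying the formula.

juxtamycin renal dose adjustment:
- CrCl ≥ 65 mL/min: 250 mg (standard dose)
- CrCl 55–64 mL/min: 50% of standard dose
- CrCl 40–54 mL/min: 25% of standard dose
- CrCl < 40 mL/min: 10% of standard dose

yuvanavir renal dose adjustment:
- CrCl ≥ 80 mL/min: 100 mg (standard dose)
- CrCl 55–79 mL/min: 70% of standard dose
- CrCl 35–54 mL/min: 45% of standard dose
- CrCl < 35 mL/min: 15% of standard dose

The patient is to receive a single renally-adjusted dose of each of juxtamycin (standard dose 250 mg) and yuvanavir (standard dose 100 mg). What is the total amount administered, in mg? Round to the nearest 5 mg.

SCr = 222 / 88.4 = 2.511 mg/dL
CrCl = (140 − 63) × 90.3 / (72 × 2.511) = 6953.1 / 180.79 ≈ 38.5 mL/min
CrCl ≈ 38 mL/min.
juxtamycin: < 40 mL/min → 10% of 250 mg = 25 mg.
yuvanavir: 35–54 mL/min → 45% of 100 mg = 45 mg.
Total = 25 + 45 = 70 mg.

70 mg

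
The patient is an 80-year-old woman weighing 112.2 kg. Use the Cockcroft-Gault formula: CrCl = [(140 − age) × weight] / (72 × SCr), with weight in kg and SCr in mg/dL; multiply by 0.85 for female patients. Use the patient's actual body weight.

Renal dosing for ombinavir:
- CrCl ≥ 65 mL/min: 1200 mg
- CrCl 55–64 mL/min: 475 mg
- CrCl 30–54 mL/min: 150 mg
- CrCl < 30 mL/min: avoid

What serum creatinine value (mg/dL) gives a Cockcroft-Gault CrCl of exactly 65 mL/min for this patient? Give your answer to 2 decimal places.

1.22 mg/dL

Standard dose requires CrCl ≥ 65 mL/min.
Set (140 − 80) × 112.2 × 0.85 / (72 × SCr) = 65
SCr = (140 − 80) × 112.2 × 0.85 / (72 × 65) = 1.223 mg/dL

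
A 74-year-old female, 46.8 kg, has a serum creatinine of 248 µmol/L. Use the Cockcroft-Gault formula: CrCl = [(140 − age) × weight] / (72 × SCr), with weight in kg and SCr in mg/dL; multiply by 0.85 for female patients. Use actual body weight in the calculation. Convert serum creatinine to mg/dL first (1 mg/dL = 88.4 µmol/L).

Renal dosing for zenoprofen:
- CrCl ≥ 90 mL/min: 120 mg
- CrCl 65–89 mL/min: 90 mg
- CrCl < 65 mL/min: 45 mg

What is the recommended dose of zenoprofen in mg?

SCr = 248 / 88.4 = 2.805 mg/dL
CrCl = (140 − 74) × 46.8 / (72 × 2.805) × 0.85 = 3088.8 / 201.96 × 0.85 ≈ 13.0 mL/min
CrCl ≈ 13 mL/min → bracket < 65 mL/min.
Dose for this bracket: 45 mg.

45 mg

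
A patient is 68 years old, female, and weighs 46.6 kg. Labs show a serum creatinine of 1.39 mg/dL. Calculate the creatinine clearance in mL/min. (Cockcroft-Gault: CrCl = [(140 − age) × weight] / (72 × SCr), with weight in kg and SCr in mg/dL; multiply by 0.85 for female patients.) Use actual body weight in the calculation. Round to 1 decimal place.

CrCl = (140 − 68) × 46.6 / (72 × 1.39) × 0.85 = 3355.2 / 100.08 × 0.85 ≈ 28.5 mL/min

28.5 mL/min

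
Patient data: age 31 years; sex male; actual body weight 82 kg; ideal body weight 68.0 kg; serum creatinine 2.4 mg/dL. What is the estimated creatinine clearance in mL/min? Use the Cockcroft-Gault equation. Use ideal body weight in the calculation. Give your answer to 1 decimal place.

CrCl = (140 − 31) × 68 / (72 × 2.4) = 7412.0 / 172.80 ≈ 42.9 mL/min

42.9 mL/min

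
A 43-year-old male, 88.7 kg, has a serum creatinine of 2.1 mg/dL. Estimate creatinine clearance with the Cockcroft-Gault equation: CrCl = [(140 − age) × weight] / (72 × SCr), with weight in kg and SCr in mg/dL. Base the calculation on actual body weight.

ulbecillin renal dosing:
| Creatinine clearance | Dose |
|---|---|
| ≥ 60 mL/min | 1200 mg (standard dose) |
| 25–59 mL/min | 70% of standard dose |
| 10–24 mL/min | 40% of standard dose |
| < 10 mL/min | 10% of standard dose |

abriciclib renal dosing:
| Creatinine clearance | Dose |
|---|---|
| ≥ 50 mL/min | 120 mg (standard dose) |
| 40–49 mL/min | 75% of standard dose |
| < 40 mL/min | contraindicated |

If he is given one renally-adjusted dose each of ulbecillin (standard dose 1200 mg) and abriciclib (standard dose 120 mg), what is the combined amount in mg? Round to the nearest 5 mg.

960 mg

CrCl = (140 − 43) × 88.7 / (72 × 2.1) = 8603.9 / 151.20 ≈ 56.9 mL/min
CrCl ≈ 57 mL/min.
ulbecillin: 25–59 mL/min → 70% of 1200 mg = 840 mg.
abriciclib: ≥ 50 mL/min → 100% of 120 mg = 120 mg.
Total = 840 + 120 = 960 mg.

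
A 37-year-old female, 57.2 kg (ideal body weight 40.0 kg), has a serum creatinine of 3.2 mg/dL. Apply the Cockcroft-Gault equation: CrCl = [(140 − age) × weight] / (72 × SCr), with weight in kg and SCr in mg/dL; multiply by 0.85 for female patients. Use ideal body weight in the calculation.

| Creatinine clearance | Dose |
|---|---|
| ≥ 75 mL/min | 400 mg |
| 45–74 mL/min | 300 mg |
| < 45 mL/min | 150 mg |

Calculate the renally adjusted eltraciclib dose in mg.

CrCl = (140 − 37) × 40 / (72 × 3.2) × 0.85 = 4120.0 / 230.40 × 0.85 ≈ 15.2 mL/min
CrCl ≈ 15 mL/min → bracket < 45 mL/min.
Dose for this bracket: 150 mg.

150 mg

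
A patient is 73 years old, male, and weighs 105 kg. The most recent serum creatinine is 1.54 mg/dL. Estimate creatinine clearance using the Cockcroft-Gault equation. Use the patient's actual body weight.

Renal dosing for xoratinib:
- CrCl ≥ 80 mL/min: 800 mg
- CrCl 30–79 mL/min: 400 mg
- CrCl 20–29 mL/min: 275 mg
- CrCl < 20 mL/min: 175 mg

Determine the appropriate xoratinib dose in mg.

400 mg

CrCl = (140 − 73) × 105 / (72 × 1.54) = 7035.0 / 110.88 ≈ 63.4 mL/min
CrCl ≈ 63 mL/min → bracket 30–79 mL/min.
Dose for this bracket: 400 mg.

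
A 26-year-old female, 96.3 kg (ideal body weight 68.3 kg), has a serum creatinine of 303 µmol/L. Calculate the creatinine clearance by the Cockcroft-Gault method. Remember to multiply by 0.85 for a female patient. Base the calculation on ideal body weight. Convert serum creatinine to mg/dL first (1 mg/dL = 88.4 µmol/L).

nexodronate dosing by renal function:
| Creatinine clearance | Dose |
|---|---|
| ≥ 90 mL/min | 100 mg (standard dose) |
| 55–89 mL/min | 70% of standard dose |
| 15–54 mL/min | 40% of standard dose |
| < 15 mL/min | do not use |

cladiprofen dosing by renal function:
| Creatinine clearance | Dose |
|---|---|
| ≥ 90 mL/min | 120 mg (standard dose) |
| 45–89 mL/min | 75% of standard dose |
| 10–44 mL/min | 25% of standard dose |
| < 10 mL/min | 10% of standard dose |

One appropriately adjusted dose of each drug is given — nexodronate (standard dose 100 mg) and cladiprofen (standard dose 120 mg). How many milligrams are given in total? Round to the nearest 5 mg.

SCr = 303 / 88.4 = 3.428 mg/dL
CrCl = (140 − 26) × 68.3 / (72 × 3.428) × 0.85 = 7786.2 / 246.82 × 0.85 ≈ 26.8 mL/min
CrCl ≈ 27 mL/min.
nexodronate: 15–54 mL/min → 40% of 100 mg = 40 mg.
cladiprofen: 10–44 mL/min → 25% of 120 mg = 30 mg.
Total = 40 + 30 = 70 mg.

70 mg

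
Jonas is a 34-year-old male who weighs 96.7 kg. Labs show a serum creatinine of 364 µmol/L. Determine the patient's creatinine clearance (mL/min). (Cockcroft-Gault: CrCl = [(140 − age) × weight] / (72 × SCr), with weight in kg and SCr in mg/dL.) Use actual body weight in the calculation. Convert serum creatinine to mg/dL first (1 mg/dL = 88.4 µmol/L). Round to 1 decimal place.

SCr = 364 / 88.4 = 4.118 mg/dL
CrCl = (140 − 34) × 96.7 / (72 × 4.118) = 10250.2 / 296.50 ≈ 34.6 mL/min

34.6 mL/min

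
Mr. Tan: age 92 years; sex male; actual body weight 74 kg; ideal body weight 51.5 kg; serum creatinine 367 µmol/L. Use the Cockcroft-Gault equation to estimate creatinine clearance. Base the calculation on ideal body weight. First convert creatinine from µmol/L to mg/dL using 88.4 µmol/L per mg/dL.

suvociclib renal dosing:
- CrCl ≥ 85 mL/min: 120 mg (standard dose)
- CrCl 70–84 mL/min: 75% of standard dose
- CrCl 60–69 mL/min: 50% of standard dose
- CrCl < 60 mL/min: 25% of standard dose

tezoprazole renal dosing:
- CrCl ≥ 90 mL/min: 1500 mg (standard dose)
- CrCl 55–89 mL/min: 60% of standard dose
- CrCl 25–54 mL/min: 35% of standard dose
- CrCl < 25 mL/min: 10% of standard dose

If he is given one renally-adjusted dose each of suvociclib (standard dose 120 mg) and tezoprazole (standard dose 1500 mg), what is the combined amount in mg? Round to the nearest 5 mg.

180 mg

SCr = 367 / 88.4 = 4.152 mg/dL
CrCl = (140 − 92) × 51.5 / (72 × 4.152) = 2472.0 / 298.94 ≈ 8.3 mL/min
CrCl ≈ 8 mL/min.
suvociclib: < 60 mL/min → 25% of 120 mg = 30 mg.
tezoprazole: < 25 mL/min → 10% of 1500 mg = 150 mg.
Total = 30 + 150 = 180 mg.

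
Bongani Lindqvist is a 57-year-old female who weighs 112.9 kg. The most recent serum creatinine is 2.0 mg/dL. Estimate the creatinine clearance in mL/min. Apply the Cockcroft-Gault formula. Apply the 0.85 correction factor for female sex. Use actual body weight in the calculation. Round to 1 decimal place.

CrCl = (140 − 57) × 112.9 / (72 × 2) × 0.85 = 9370.7 / 144.00 × 0.85 ≈ 55.3 mL/min

55.3 mL/min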